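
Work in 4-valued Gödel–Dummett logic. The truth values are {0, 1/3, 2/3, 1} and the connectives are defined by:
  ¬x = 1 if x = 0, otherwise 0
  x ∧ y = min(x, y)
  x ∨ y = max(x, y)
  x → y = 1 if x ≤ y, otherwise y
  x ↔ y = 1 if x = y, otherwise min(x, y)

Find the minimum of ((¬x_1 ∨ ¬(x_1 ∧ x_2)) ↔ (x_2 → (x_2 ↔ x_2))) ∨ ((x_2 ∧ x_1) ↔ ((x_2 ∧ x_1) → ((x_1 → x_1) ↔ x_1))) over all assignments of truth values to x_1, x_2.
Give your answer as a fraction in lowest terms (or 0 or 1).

1/3

Take x_1 = 1/3, x_2 = 1/3:
¬x_1 = ¬1/3 = 0
x_1 ∧ x_2 = 1/3 ∧ 1/3 = 1/3
¬(x_1 ∧ x_2) = ¬1/3 = 0
¬x_1 ∨ ¬(x_1 ∧ x_2) = 0 ∨ 0 = 0
x_2 ↔ x_2 = 1/3 ↔ 1/3 = 1
x_2 → (x_2 ↔ x_2) = 1/3 → 1 = 1
(¬x_1 ∨ ¬(x_1 ∧ x_2)) ↔ (x_2 → (x_2 ↔ x_2)) = 0 ↔ 1 = 0
x_2 ∧ x_1 = 1/3 ∧ 1/3 = 1/3
x_2 ∧ x_1 = 1/3 ∧ 1/3 = 1/3
x_1 → x_1 = 1/3 → 1/3 = 1
(x_1 → x_1) ↔ x_1 = 1 ↔ 1/3 = 1/3
(x_2 ∧ x_1) → ((x_1 → x_1) ↔ x_1) = 1/3 → 1/3 = 1
(x_2 ∧ x_1) ↔ ((x_2 ∧ x_1) → ((x_1 → x_1) ↔ x_1)) = 1/3 ↔ 1 = 1/3
((¬x_1 ∨ ¬(x_1 ∧ x_2)) ↔ (x_2 → (x_2 ↔ x_2))) ∨ ((x_2 ∧ x_1) ↔ ((x_2 ∧ x_1) → ((x_1 → x_1) ↔ x_1))) = 0 ∨ 1/3 = 1/3
No assignment yields a value below 1/3, so this is the minimum.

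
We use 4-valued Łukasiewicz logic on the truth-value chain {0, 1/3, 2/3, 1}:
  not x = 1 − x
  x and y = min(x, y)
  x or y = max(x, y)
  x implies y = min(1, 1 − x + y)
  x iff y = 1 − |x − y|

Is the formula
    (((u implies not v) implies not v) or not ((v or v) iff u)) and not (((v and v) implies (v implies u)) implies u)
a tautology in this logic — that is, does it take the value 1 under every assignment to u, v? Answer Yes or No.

No

Counterexample: take u = 0, v = 1/3.
not v = not 1/3 = 2/3
u implies not v = 0 implies 2/3 = 1
not v = not 1/3 = 2/3
(u implies not v) implies not v = 1 implies 2/3 = 2/3
v or v = 1/3 or 1/3 = 1/3
(v or v) iff u = 1/3 iff 0 = 2/3
not ((v or v) iff u) = not 2/3 = 1/3
((u implies not v) implies not v) or not ((v or v) iff u) = 2/3 or 1/3 = 2/3
v and v = 1/3 and 1/3 = 1/3
v implies u = 1/3 implies 0 = 2/3
(v and v) implies (v implies u) = 1/3 implies 2/3 = 1
((v and v) implies (v implies u)) implies u = 1 implies 0 = 0
not (((v and v) implies (v implies u)) implies u) = not 0 = 1
(((u implies not v) implies not v) or not ((v or v) iff u)) and not (((v and v) implies (v implies u)) implies u) = 2/3 and 1 = 2/3
This gives 2/3 ≠ 1.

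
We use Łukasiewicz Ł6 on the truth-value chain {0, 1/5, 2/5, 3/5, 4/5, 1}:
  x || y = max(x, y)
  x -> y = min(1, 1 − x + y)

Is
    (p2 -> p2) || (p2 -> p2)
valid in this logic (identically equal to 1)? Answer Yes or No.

Yes

p2 = 0 ↦ 1
p2 = 1/5 ↦ 1
p2 = 2/5 ↦ 1
p2 = 3/5 ↦ 1
p2 = 4/5 ↦ 1
p2 = 1 ↦ 1
Every assignment gives a value ≥ 1.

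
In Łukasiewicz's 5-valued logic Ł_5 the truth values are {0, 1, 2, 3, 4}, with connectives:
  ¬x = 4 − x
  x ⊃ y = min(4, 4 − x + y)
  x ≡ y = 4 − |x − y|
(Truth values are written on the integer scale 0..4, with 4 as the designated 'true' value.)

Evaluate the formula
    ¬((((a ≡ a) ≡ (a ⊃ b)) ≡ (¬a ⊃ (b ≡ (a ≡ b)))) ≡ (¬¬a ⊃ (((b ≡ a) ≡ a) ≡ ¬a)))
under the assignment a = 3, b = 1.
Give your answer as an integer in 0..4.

a ≡ a = 3 ≡ 3 = 4
a ⊃ b = 3 ⊃ 1 = 2
(a ≡ a) ≡ (a ⊃ b) = 4 ≡ 2 = 2
¬a = ¬3 = 1
a ≡ b = 3 ≡ 1 = 2
b ≡ (a ≡ b) = 1 ≡ 2 = 3
¬a ⊃ (b ≡ (a ≡ b)) = 1 ⊃ 3 = 4
((a ≡ a) ≡ (a ⊃ b)) ≡ (¬a ⊃ (b ≡ (a ≡ b))) = 2 ≡ 4 = 2
¬a = ¬3 = 1
¬¬a = ¬1 = 3
b ≡ a = 1 ≡ 3 = 2
(b ≡ a) ≡ a = 2 ≡ 3 = 3
¬a = ¬3 = 1
((b ≡ a) ≡ a) ≡ ¬a = 3 ≡ 1 = 2
¬¬a ⊃ (((b ≡ a) ≡ a) ≡ ¬a) = 3 ⊃ 2 = 3
(((a ≡ a) ≡ (a ⊃ b)) ≡ (¬a ⊃ (b ≡ (a ≡ b)))) ≡ (¬¬a ⊃ (((b ≡ a) ≡ a) ≡ ¬a)) = 2 ≡ 3 = 3
¬((((a ≡ a) ≡ (a ⊃ b)) ≡ (¬a ⊃ (b ≡ (a ≡ b)))) ≡ (¬¬a ⊃ (((b ≡ a) ≡ a) ≡ ¬a))) = ¬3 = 1

1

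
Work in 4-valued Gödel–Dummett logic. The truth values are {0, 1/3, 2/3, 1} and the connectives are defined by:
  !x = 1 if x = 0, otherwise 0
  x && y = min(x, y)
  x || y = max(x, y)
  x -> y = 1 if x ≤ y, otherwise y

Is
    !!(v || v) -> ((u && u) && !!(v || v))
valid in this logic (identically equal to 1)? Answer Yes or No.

Counterexample: take u = 0, v = 1/3.
v || v = 1/3 || 1/3 = 1/3
!(v || v) = !1/3 = 0
!!(v || v) = !0 = 1
u && u = 0 && 0 = 0
v || v = 1/3 || 1/3 = 1/3
!(v || v) = !1/3 = 0
!!(v || v) = !0 = 1
(u && u) && !!(v || v) = 0 && 1 = 0
!!(v || v) -> ((u && u) && !!(v || v)) = 1 -> 0 = 0
This gives 0 ≠ 1.

No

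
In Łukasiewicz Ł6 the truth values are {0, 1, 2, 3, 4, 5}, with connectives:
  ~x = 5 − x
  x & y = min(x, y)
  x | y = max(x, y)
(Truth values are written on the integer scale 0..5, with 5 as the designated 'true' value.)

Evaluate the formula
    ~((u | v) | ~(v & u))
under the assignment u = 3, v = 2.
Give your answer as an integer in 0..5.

u | v = 3 | 2 = 3
v & u = 2 & 3 = 2
~(v & u) = ~2 = 3
(u | v) | ~(v & u) = 3 | 3 = 3
~((u | v) | ~(v & u)) = ~3 = 2

2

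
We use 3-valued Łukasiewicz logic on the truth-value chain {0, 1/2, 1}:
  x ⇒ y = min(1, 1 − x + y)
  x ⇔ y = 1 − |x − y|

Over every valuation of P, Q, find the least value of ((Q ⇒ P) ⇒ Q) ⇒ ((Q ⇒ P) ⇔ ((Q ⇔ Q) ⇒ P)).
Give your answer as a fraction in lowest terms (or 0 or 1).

Take P = 0, Q = 1/2:
Q ⇒ P = 1/2 ⇒ 0 = 1/2
(Q ⇒ P) ⇒ Q = 1/2 ⇒ 1/2 = 1
Q ⇒ P = 1/2 ⇒ 0 = 1/2
Q ⇔ Q = 1/2 ⇔ 1/2 = 1
(Q ⇔ Q) ⇒ P = 1 ⇒ 0 = 0
(Q ⇒ P) ⇔ ((Q ⇔ Q) ⇒ P) = 1/2 ⇔ 0 = 1/2
((Q ⇒ P) ⇒ Q) ⇒ ((Q ⇒ P) ⇔ ((Q ⇔ Q) ⇒ P)) = 1 ⇒ 1/2 = 1/2
No assignment yields a value below 1/2, so this is the minimum.

1/2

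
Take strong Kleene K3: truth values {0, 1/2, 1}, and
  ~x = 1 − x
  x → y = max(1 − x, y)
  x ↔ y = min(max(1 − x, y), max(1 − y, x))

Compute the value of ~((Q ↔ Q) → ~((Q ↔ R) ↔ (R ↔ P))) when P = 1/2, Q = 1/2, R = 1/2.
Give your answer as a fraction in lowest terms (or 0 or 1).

Q ↔ Q = 1/2 ↔ 1/2 = 1/2
Q ↔ R = 1/2 ↔ 1/2 = 1/2
R ↔ P = 1/2 ↔ 1/2 = 1/2
(Q ↔ R) ↔ (R ↔ P) = 1/2 ↔ 1/2 = 1/2
~((Q ↔ R) ↔ (R ↔ P)) = ~1/2 = 1/2
(Q ↔ Q) → ~((Q ↔ R) ↔ (R ↔ P)) = 1/2 → 1/2 = 1/2
~((Q ↔ Q) → ~((Q ↔ R) ↔ (R ↔ P))) = ~1/2 = 1/2

1/2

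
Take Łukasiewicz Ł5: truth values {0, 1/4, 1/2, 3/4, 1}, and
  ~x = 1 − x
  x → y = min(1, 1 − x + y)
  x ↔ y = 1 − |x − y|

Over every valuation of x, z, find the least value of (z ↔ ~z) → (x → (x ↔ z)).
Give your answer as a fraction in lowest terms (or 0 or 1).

Take x = 1, z = 1/2:
~z = ~1/2 = 1/2
z ↔ ~z = 1/2 ↔ 1/2 = 1
x ↔ z = 1 ↔ 1/2 = 1/2
x → (x ↔ z) = 1 → 1/2 = 1/2
(z ↔ ~z) → (x → (x ↔ z)) = 1 → 1/2 = 1/2
No assignment yields a value below 1/2, so this is the minimum.

1/2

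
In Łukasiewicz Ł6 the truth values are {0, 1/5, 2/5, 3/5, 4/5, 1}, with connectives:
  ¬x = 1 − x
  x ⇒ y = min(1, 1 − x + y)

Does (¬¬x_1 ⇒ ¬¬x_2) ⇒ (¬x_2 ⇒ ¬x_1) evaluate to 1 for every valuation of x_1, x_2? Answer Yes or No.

Yes

At x_1 = 4/5, x_2 = 2/5, for instance:
¬x_1 = ¬4/5 = 1/5
¬¬x_1 = ¬1/5 = 4/5
¬x_2 = ¬2/5 = 3/5
¬¬x_2 = ¬3/5 = 2/5
¬¬x_1 ⇒ ¬¬x_2 = 4/5 ⇒ 2/5 = 3/5
¬x_2 ⇒ ¬x_1 = 3/5 ⇒ 1/5 = 3/5
(¬¬x_1 ⇒ ¬¬x_2) ⇒ (¬x_2 ⇒ ¬x_1) = 3/5 ⇒ 3/5 = 1
and checking the remaining 35 assignments likewise gives ≥ 1 in every case.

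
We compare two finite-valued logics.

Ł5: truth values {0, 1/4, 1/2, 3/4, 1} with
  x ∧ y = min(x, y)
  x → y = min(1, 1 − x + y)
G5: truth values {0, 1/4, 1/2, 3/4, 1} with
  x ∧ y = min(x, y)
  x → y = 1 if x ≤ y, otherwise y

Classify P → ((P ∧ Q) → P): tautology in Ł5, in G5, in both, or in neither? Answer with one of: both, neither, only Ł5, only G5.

both

In Ł5: every assignment gives 1 — tautology.
In G5: every assignment gives 1 — tautology.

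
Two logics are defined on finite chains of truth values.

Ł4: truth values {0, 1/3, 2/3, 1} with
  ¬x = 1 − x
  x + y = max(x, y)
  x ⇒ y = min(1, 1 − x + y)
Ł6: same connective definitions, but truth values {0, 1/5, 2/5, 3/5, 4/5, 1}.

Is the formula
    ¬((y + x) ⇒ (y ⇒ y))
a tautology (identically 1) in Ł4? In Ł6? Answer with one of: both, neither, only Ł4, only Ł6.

neither

In Ł4: at x = 0, y = 0 the value is 0 — not a tautology.
In Ł6: at x = 0, y = 0 the value is 0 — not a tautology.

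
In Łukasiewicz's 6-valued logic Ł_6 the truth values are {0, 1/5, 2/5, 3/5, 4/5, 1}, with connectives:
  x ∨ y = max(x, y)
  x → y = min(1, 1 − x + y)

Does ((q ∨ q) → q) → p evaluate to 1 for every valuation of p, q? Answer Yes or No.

No

Counterexample: take p = 0, q = 0.
q ∨ q = 0 ∨ 0 = 0
(q ∨ q) → q = 0 → 0 = 1
((q ∨ q) → q) → p = 1 → 0 = 0
This gives 0 ≠ 1.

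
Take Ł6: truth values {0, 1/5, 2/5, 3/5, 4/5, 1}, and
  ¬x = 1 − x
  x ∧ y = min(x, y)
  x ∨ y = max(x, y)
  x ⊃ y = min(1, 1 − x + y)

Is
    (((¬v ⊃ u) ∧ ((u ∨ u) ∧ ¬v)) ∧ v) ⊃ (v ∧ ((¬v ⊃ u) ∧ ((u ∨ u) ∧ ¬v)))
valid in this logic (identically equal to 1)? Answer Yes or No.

Yes

At u = 0, v = 1/5, for instance:
¬v = ¬1/5 = 4/5
¬v ⊃ u = 4/5 ⊃ 0 = 1/5
u ∨ u = 0 ∨ 0 = 0
¬v = ¬1/5 = 4/5
(u ∨ u) ∧ ¬v = 0 ∧ 4/5 = 0
(¬v ⊃ u) ∧ ((u ∨ u) ∧ ¬v) = 1/5 ∧ 0 = 0
((¬v ⊃ u) ∧ ((u ∨ u) ∧ ¬v)) ∧ v = 0 ∧ 1/5 = 0
v ∧ ((¬v ⊃ u) ∧ ((u ∨ u) ∧ ¬v)) = 1/5 ∧ 0 = 0
(((¬v ⊃ u) ∧ ((u ∨ u) ∧ ¬v)) ∧ v) ⊃ (v ∧ ((¬v ⊃ u) ∧ ((u ∨ u) ∧ ¬v))) = 0 ⊃ 0 = 1
and checking the remaining 35 assignments likewise gives ≥ 1 in every case.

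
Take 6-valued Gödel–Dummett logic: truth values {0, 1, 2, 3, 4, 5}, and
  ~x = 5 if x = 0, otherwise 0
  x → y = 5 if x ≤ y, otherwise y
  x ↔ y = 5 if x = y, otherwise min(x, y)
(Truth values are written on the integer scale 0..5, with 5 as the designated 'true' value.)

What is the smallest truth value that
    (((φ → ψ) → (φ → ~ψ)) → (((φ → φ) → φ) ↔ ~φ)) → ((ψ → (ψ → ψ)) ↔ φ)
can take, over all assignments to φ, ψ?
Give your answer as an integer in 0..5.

1

Take φ = 1, ψ = 1:
φ → ψ = 1 → 1 = 5
~ψ = ~1 = 0
φ → ~ψ = 1 → 0 = 0
(φ → ψ) → (φ → ~ψ) = 5 → 0 = 0
φ → φ = 1 → 1 = 5
(φ → φ) → φ = 5 → 1 = 1
~φ = ~1 = 0
((φ → φ) → φ) ↔ ~φ = 1 ↔ 0 = 0
((φ → ψ) → (φ → ~ψ)) → (((φ → φ) → φ) ↔ ~φ) = 0 → 0 = 5
ψ → ψ = 1 → 1 = 5
ψ → (ψ → ψ) = 1 → 5 = 5
(ψ → (ψ → ψ)) ↔ φ = 5 ↔ 1 = 1
(((φ → ψ) → (φ → ~ψ)) → (((φ → φ) → φ) ↔ ~φ)) → ((ψ → (ψ → ψ)) ↔ φ) = 5 → 1 = 1
No assignment yields a value below 1, so this is the minimum.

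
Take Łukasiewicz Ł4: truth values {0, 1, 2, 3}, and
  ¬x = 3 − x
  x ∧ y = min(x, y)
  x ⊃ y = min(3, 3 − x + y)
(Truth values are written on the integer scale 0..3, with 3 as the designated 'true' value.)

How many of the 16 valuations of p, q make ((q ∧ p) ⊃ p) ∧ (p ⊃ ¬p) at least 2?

p = 0, q = 0 ↦ 3  ≥
p = 0, q = 1 ↦ 3  ≥
p = 0, q = 2 ↦ 3  ≥
p = 0, q = 3 ↦ 3  ≥
p = 1, q = 0 ↦ 3  ≥
p = 1, q = 1 ↦ 3  ≥
p = 1, q = 2 ↦ 3  ≥
p = 1, q = 3 ↦ 3  ≥
p = 2, q = 0 ↦ 2  ≥
p = 2, q = 1 ↦ 2  ≥
p = 2, q = 2 ↦ 2  ≥
p = 2, q = 3 ↦ 2  ≥
p = 3, q = 0 ↦ 0  <
p = 3, q = 1 ↦ 0  <
p = 3, q = 2 ↦ 0  <
p = 3, q = 3 ↦ 0  <
So 12 of the 16 assignments meet the threshold.

12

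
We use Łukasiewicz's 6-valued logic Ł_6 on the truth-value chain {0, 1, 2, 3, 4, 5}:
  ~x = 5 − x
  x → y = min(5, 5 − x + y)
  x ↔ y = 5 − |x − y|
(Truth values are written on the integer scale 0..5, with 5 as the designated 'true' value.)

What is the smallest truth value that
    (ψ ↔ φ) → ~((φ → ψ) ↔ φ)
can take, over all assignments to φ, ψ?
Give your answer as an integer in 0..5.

Take φ = 5, ψ = 5:
ψ ↔ φ = 5 ↔ 5 = 5
φ → ψ = 5 → 5 = 5
(φ → ψ) ↔ φ = 5 ↔ 5 = 5
~((φ → ψ) ↔ φ) = ~5 = 0
(ψ ↔ φ) → ~((φ → ψ) ↔ φ) = 5 → 0 = 0
No assignment yields a value below 0, so this is the minimum.

0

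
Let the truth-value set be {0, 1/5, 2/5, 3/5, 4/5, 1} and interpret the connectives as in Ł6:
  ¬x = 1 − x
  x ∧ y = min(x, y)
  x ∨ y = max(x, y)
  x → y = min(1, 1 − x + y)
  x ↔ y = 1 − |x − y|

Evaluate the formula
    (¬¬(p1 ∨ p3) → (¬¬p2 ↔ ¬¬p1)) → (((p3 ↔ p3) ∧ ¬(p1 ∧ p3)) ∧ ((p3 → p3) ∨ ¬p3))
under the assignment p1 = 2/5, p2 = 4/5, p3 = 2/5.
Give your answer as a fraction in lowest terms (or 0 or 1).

p1 ∨ p3 = 2/5 ∨ 2/5 = 2/5
¬(p1 ∨ p3) = ¬2/5 = 3/5
¬¬(p1 ∨ p3) = ¬3/5 = 2/5
¬p2 = ¬4/5 = 1/5
¬¬p2 = ¬1/5 = 4/5
¬p1 = ¬2/5 = 3/5
¬¬p1 = ¬3/5 = 2/5
¬¬p2 ↔ ¬¬p1 = 4/5 ↔ 2/5 = 3/5
¬¬(p1 ∨ p3) → (¬¬p2 ↔ ¬¬p1) = 2/5 → 3/5 = 1
p3 ↔ p3 = 2/5 ↔ 2/5 = 1
p1 ∧ p3 = 2/5 ∧ 2/5 = 2/5
¬(p1 ∧ p3) = ¬2/5 = 3/5
(p3 ↔ p3) ∧ ¬(p1 ∧ p3) = 1 ∧ 3/5 = 3/5
p3 → p3 = 2/5 → 2/5 = 1
¬p3 = ¬2/5 = 3/5
(p3 → p3) ∨ ¬p3 = 1 ∨ 3/5 = 1
((p3 ↔ p3) ∧ ¬(p1 ∧ p3)) ∧ ((p3 → p3) ∨ ¬p3) = 3/5 ∧ 1 = 3/5
(¬¬(p1 ∨ p3) → (¬¬p2 ↔ ¬¬p1)) → (((p3 ↔ p3) ∧ ¬(p1 ∧ p3)) ∧ ((p3 → p3) ∨ ¬p3)) = 1 → 3/5 = 3/5

3/5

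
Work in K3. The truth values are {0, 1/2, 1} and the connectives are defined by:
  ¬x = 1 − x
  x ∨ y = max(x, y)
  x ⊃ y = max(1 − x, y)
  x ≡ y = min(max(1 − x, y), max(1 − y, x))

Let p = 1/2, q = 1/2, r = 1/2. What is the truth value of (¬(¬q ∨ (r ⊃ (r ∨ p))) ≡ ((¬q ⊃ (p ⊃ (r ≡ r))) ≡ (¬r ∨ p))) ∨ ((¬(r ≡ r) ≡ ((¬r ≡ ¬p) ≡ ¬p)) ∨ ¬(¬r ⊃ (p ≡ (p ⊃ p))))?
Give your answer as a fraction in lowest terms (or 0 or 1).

¬q = ¬1/2 = 1/2
r ∨ p = 1/2 ∨ 1/2 = 1/2
r ⊃ (r ∨ p) = 1/2 ⊃ 1/2 = 1/2
¬q ∨ (r ⊃ (r ∨ p)) = 1/2 ∨ 1/2 = 1/2
¬(¬q ∨ (r ⊃ (r ∨ p))) = ¬1/2 = 1/2
¬q = ¬1/2 = 1/2
r ≡ r = 1/2 ≡ 1/2 = 1/2
p ⊃ (r ≡ r) = 1/2 ⊃ 1/2 = 1/2
¬q ⊃ (p ⊃ (r ≡ r)) = 1/2 ⊃ 1/2 = 1/2
¬r = ¬1/2 = 1/2
¬r ∨ p = 1/2 ∨ 1/2 = 1/2
(¬q ⊃ (p ⊃ (r ≡ r))) ≡ (¬r ∨ p) = 1/2 ≡ 1/2 = 1/2
¬(¬q ∨ (r ⊃ (r ∨ p))) ≡ ((¬q ⊃ (p ⊃ (r ≡ r))) ≡ (¬r ∨ p)) = 1/2 ≡ 1/2 = 1/2
r ≡ r = 1/2 ≡ 1/2 = 1/2
¬(r ≡ r) = ¬1/2 = 1/2
¬r = ¬1/2 = 1/2
¬p = ¬1/2 = 1/2
¬r ≡ ¬p = 1/2 ≡ 1/2 = 1/2
¬p = ¬1/2 = 1/2
(¬r ≡ ¬p) ≡ ¬p = 1/2 ≡ 1/2 = 1/2
¬(r ≡ r) ≡ ((¬r ≡ ¬p) ≡ ¬p) = 1/2 ≡ 1/2 = 1/2
¬r = ¬1/2 = 1/2
p ⊃ p = 1/2 ⊃ 1/2 = 1/2
p ≡ (p ⊃ p) = 1/2 ≡ 1/2 = 1/2
¬r ⊃ (p ≡ (p ⊃ p)) = 1/2 ⊃ 1/2 = 1/2
¬(¬r ⊃ (p ≡ (p ⊃ p))) = ¬1/2 = 1/2
(¬(r ≡ r) ≡ ((¬r ≡ ¬p) ≡ ¬p)) ∨ ¬(¬r ⊃ (p ≡ (p ⊃ p))) = 1/2 ∨ 1/2 = 1/2
(¬(¬q ∨ (r ⊃ (r ∨ p))) ≡ ((¬q ⊃ (p ⊃ (r ≡ r))) ≡ (¬r ∨ p))) ∨ ((¬(r ≡ r) ≡ ((¬r ≡ ¬p) ≡ ¬p)) ∨ ¬(¬r ⊃ (p ≡ (p ⊃ p)))) = 1/2 ∨ 1/2 = 1/2

1/2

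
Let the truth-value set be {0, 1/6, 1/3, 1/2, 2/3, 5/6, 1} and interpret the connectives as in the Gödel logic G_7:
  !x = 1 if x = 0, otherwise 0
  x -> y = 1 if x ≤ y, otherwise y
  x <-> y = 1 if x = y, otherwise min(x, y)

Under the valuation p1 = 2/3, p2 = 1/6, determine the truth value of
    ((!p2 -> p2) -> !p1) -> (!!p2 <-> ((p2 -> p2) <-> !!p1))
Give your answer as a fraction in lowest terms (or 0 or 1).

1

!p2 = !1/6 = 0
!p2 -> p2 = 0 -> 1/6 = 1
!p1 = !2/3 = 0
(!p2 -> p2) -> !p1 = 1 -> 0 = 0
!p2 = !1/6 = 0
!!p2 = !0 = 1
p2 -> p2 = 1/6 -> 1/6 = 1
!p1 = !2/3 = 0
!!p1 = !0 = 1
(p2 -> p2) <-> !!p1 = 1 <-> 1 = 1
!!p2 <-> ((p2 -> p2) <-> !!p1) = 1 <-> 1 = 1
((!p2 -> p2) -> !p1) -> (!!p2 <-> ((p2 -> p2) <-> !!p1)) = 0 -> 1 = 1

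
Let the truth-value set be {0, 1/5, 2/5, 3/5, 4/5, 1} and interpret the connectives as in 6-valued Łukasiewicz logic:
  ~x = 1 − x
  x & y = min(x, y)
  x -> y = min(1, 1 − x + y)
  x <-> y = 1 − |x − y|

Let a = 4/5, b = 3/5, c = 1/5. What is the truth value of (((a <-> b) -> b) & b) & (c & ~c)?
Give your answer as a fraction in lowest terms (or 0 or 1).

a <-> b = 4/5 <-> 3/5 = 4/5
(a <-> b) -> b = 4/5 -> 3/5 = 4/5
((a <-> b) -> b) & b = 4/5 & 3/5 = 3/5
~c = ~1/5 = 4/5
c & ~c = 1/5 & 4/5 = 1/5
(((a <-> b) -> b) & b) & (c & ~c) = 3/5 & 1/5 = 1/5

1/5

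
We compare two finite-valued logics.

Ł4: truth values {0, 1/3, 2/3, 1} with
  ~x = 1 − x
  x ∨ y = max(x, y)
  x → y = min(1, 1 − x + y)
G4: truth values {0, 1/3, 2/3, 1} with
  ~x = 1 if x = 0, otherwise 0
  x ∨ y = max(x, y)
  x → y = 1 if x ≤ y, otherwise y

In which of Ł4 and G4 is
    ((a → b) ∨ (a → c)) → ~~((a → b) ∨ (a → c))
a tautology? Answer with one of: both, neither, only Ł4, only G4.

In Ł4: every assignment gives 1 — tautology.
In G4: every assignment gives 1 — tautology.

both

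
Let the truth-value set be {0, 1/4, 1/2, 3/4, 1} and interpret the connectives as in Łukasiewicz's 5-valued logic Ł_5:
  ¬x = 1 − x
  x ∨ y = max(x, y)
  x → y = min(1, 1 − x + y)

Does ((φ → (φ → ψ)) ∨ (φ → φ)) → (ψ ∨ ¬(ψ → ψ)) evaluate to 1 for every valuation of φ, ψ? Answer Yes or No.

No

Counterexample: take φ = 0, ψ = 0.
φ → ψ = 0 → 0 = 1
φ → (φ → ψ) = 0 → 1 = 1
φ → φ = 0 → 0 = 1
(φ → (φ → ψ)) ∨ (φ → φ) = 1 ∨ 1 = 1
ψ → ψ = 0 → 0 = 1
¬(ψ → ψ) = ¬1 = 0
ψ ∨ ¬(ψ → ψ) = 0 ∨ 0 = 0
((φ → (φ → ψ)) ∨ (φ → φ)) → (ψ ∨ ¬(ψ → ψ)) = 1 → 0 = 0
This gives 0 ≠ 1.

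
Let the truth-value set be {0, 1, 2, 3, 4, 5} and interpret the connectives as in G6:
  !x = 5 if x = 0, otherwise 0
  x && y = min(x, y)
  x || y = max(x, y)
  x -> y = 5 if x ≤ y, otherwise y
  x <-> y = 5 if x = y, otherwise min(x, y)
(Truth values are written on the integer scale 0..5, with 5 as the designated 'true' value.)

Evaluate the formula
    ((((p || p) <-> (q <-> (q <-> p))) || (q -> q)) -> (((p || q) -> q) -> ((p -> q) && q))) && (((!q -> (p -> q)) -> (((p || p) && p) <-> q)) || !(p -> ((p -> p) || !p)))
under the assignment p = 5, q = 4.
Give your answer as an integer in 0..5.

p || p = 5 || 5 = 5
q <-> p = 4 <-> 5 = 4
q <-> (q <-> p) = 4 <-> 4 = 5
(p || p) <-> (q <-> (q <-> p)) = 5 <-> 5 = 5
q -> q = 4 -> 4 = 5
((p || p) <-> (q <-> (q <-> p))) || (q -> q) = 5 || 5 = 5
p || q = 5 || 4 = 5
(p || q) -> q = 5 -> 4 = 4
p -> q = 5 -> 4 = 4
(p -> q) && q = 4 && 4 = 4
((p || q) -> q) -> ((p -> q) && q) = 4 -> 4 = 5
(((p || p) <-> (q <-> (q <-> p))) || (q -> q)) -> (((p || q) -> q) -> ((p -> q) && q)) = 5 -> 5 = 5
!q = !4 = 0
p -> q = 5 -> 4 = 4
!q -> (p -> q) = 0 -> 4 = 5
p || p = 5 || 5 = 5
(p || p) && p = 5 && 5 = 5
((p || p) && p) <-> q = 5 <-> 4 = 4
(!q -> (p -> q)) -> (((p || p) && p) <-> q) = 5 -> 4 = 4
p -> p = 5 -> 5 = 5
!p = !5 = 0
(p -> p) || !p = 5 || 0 = 5
p -> ((p -> p) || !p) = 5 -> 5 = 5
!(p -> ((p -> p) || !p)) = !5 = 0
((!q -> (p -> q)) -> (((p || p) && p) <-> q)) || !(p -> ((p -> p) || !p)) = 4 || 0 = 4
((((p || p) <-> (q <-> (q <-> p))) || (q -> q)) -> (((p || q) -> q) -> ((p -> q) && q))) && (((!q -> (p -> q)) -> (((p || p) && p) <-> q)) || !(p -> ((p -> p) || !p))) = 5 && 4 = 4

4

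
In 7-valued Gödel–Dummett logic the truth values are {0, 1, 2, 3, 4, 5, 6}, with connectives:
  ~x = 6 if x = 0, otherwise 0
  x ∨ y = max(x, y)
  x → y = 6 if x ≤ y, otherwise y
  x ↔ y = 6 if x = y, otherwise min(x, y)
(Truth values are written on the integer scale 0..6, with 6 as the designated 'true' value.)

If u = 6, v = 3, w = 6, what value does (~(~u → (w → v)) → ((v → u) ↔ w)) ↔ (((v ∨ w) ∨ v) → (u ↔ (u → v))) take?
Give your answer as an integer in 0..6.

~u = ~6 = 0
w → v = 6 → 3 = 3
~u → (w → v) = 0 → 3 = 6
~(~u → (w → v)) = ~6 = 0
v → u = 3 → 6 = 6
(v → u) ↔ w = 6 ↔ 6 = 6
~(~u → (w → v)) → ((v → u) ↔ w) = 0 → 6 = 6
v ∨ w = 3 ∨ 6 = 6
(v ∨ w) ∨ v = 6 ∨ 3 = 6
u → v = 6 → 3 = 3
u ↔ (u → v) = 6 ↔ 3 = 3
((v ∨ w) ∨ v) → (u ↔ (u → v)) = 6 → 3 = 3
(~(~u → (w → v)) → ((v → u) ↔ w)) ↔ (((v ∨ w) ∨ v) → (u ↔ (u → v))) = 6 ↔ 3 = 3

3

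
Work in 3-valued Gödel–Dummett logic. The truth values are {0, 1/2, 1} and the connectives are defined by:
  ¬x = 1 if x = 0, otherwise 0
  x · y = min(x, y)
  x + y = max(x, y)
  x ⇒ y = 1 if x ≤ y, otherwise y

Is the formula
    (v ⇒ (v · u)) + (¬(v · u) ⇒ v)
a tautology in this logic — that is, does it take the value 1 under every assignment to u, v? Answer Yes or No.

No

Counterexample: take u = 0, v = 1/2.
v · u = 1/2 · 0 = 0
v ⇒ (v · u) = 1/2 ⇒ 0 = 0
v · u = 1/2 · 0 = 0
¬(v · u) = ¬0 = 1
¬(v · u) ⇒ v = 1 ⇒ 1/2 = 1/2
(v ⇒ (v · u)) + (¬(v · u) ⇒ v) = 0 + 1/2 = 1/2
This gives 1/2 ≠ 1.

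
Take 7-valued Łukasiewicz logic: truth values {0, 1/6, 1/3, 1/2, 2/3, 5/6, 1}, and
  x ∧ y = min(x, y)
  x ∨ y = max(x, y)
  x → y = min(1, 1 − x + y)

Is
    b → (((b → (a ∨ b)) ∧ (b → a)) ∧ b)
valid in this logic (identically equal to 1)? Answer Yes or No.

Counterexample: take a = 0, b = 2/3.
a ∨ b = 0 ∨ 2/3 = 2/3
b → (a ∨ b) = 2/3 → 2/3 = 1
b → a = 2/3 → 0 = 1/3
(b → (a ∨ b)) ∧ (b → a) = 1 ∧ 1/3 = 1/3
((b → (a ∨ b)) ∧ (b → a)) ∧ b = 1/3 ∧ 2/3 = 1/3
b → (((b → (a ∨ b)) ∧ (b → a)) ∧ b) = 2/3 → 1/3 = 2/3
This gives 2/3 ≠ 1.

No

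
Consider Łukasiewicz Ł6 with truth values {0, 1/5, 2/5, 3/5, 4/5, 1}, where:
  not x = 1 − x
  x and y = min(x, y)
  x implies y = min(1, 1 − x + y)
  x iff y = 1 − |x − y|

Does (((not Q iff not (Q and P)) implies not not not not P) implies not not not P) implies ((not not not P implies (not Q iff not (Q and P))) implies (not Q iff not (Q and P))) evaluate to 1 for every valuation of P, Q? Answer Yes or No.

Counterexample: take P = 1/5, Q = 2/5.
not Q = not 2/5 = 3/5
Q and P = 2/5 and 1/5 = 1/5
not (Q and P) = not 1/5 = 4/5
not Q iff not (Q and P) = 3/5 iff 4/5 = 4/5
not P = not 1/5 = 4/5
not not P = not 4/5 = 1/5
not not not P = not 1/5 = 4/5
not not not not P = not 4/5 = 1/5
(not Q iff not (Q and P)) implies not not not not P = 4/5 implies 1/5 = 2/5
not P = not 1/5 = 4/5
not not P = not 4/5 = 1/5
not not not P = not 1/5 = 4/5
((not Q iff not (Q and P)) implies not not not not P) implies not not not P = 2/5 implies 4/5 = 1
not P = not 1/5 = 4/5
not not P = not 4/5 = 1/5
not not not P = not 1/5 = 4/5
not Q = not 2/5 = 3/5
Q and P = 2/5 and 1/5 = 1/5
not (Q and P) = not 1/5 = 4/5
not Q iff not (Q and P) = 3/5 iff 4/5 = 4/5
not not not P implies (not Q iff not (Q and P)) = 4/5 implies 4/5 = 1
not Q = not 2/5 = 3/5
Q and P = 2/5 and 1/5 = 1/5
not (Q and P) = not 1/5 = 4/5
not Q iff not (Q and P) = 3/5 iff 4/5 = 4/5
(not not not P implies (not Q iff not (Q and P))) implies (not Q iff not (Q and P)) = 1 implies 4/5 = 4/5
(((not Q iff not (Q and P)) implies not not not not P) implies not not not P) implies ((not not not P implies (not Q iff not (Q and P))) implies (not Q iff not (Q and P))) = 1 implies 4/5 = 4/5
This gives 4/5 ≠ 1.

No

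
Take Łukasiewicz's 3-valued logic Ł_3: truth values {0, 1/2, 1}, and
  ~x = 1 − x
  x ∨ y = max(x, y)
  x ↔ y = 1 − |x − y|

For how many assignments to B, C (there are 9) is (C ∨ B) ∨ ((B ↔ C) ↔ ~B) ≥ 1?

7

B = 0, C = 0 ↦ 1  ≥
B = 0, C = 1/2 ↦ 1/2  <
B = 0, C = 1 ↦ 1  ≥
B = 1/2, C = 0 ↦ 1  ≥
B = 1/2, C = 1/2 ↦ 1/2  <
B = 1/2, C = 1 ↦ 1  ≥
B = 1, C = 0 ↦ 1  ≥
B = 1, C = 1/2 ↦ 1  ≥
B = 1, C = 1 ↦ 1  ≥
So 7 of the 9 assignments meet the threshold.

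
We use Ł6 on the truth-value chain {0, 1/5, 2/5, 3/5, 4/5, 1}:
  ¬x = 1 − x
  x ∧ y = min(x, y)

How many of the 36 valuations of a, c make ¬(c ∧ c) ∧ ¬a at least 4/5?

value 1: 1 assignment (counts)
value 4/5: 3 assignments (counts)
value 3/5: 5 assignments
value 2/5: 7 assignments
value 1/5: 9 assignments
value 0: 11 assignments
So 4 of the 36 assignments meet the threshold.

4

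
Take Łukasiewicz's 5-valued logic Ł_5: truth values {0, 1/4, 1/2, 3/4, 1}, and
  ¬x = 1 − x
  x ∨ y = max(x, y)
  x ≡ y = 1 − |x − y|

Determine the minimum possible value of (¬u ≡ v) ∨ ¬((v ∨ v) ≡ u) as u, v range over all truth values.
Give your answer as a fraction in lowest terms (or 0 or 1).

0

Take u = 0, v = 0:
¬u = ¬0 = 1
¬u ≡ v = 1 ≡ 0 = 0
v ∨ v = 0 ∨ 0 = 0
(v ∨ v) ≡ u = 0 ≡ 0 = 1
¬((v ∨ v) ≡ u) = ¬1 = 0
(¬u ≡ v) ∨ ¬((v ∨ v) ≡ u) = 0 ∨ 0 = 0
No assignment yields a value below 0, so this is the minimum.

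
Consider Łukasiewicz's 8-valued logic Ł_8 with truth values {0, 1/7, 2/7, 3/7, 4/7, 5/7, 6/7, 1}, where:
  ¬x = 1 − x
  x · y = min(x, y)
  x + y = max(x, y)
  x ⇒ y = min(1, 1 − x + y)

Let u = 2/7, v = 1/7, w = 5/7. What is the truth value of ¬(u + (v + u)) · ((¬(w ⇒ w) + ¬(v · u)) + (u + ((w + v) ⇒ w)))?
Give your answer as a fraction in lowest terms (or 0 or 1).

v + u = 1/7 + 2/7 = 2/7
u + (v + u) = 2/7 + 2/7 = 2/7
¬(u + (v + u)) = ¬2/7 = 5/7
w ⇒ w = 5/7 ⇒ 5/7 = 1
¬(w ⇒ w) = ¬1 = 0
v · u = 1/7 · 2/7 = 1/7
¬(v · u) = ¬1/7 = 6/7
¬(w ⇒ w) + ¬(v · u) = 0 + 6/7 = 6/7
w + v = 5/7 + 1/7 = 5/7
(w + v) ⇒ w = 5/7 ⇒ 5/7 = 1
u + ((w + v) ⇒ w) = 2/7 + 1 = 1
(¬(w ⇒ w) + ¬(v · u)) + (u + ((w + v) ⇒ w)) = 6/7 + 1 = 1
¬(u + (v + u)) · ((¬(w ⇒ w) + ¬(v · u)) + (u + ((w + v) ⇒ w))) = 5/7 · 1 = 5/7

5/7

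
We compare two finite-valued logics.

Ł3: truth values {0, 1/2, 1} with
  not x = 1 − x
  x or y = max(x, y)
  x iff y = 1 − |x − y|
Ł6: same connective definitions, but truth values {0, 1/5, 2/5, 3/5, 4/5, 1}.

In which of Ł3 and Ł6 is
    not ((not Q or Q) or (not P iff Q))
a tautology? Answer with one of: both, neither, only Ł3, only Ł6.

In Ł3: at P = 0, Q = 0 the value is 0 — not a tautology.
In Ł6: at P = 0, Q = 0 the value is 0 — not a tautology.

neither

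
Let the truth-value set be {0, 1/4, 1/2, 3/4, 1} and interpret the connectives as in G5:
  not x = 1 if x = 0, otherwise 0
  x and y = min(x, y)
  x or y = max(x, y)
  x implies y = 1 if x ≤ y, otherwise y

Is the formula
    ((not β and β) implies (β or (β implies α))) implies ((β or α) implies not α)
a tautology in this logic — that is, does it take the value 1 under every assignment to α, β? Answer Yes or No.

No

Counterexample: take α = 1/4, β = 0.
not β = not 0 = 1
not β and β = 1 and 0 = 0
β implies α = 0 implies 1/4 = 1
β or (β implies α) = 0 or 1 = 1
(not β and β) implies (β or (β implies α)) = 0 implies 1 = 1
β or α = 0 or 1/4 = 1/4
not α = not 1/4 = 0
(β or α) implies not α = 1/4 implies 0 = 0
((not β and β) implies (β or (β implies α))) implies ((β or α) implies not α) = 1 implies 0 = 0
This gives 0 ≠ 1.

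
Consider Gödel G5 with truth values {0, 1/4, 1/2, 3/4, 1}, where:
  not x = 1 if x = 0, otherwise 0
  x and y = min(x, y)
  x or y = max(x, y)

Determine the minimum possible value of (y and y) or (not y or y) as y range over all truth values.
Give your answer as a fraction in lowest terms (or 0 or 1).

1/4

Take y = 1/4:
y and y = 1/4 and 1/4 = 1/4
not y = not 1/4 = 0
not y or y = 0 or 1/4 = 1/4
(y and y) or (not y or y) = 1/4 or 1/4 = 1/4
No assignment yields a value below 1/4, so this is the minimum.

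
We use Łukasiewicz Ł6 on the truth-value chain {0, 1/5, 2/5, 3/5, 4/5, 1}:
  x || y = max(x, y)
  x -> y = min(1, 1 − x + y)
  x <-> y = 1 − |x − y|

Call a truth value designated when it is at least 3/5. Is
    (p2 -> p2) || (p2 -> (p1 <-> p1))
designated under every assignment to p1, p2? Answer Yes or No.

At p1 = 3/5, p2 = 3/5, for instance:
p2 -> p2 = 3/5 -> 3/5 = 1
p1 <-> p1 = 3/5 <-> 3/5 = 1
p2 -> (p1 <-> p1) = 3/5 -> 1 = 1
(p2 -> p2) || (p2 -> (p1 <-> p1)) = 1 || 1 = 1
and checking the remaining 35 assignments likewise gives ≥ 3/5 in every case.

Yes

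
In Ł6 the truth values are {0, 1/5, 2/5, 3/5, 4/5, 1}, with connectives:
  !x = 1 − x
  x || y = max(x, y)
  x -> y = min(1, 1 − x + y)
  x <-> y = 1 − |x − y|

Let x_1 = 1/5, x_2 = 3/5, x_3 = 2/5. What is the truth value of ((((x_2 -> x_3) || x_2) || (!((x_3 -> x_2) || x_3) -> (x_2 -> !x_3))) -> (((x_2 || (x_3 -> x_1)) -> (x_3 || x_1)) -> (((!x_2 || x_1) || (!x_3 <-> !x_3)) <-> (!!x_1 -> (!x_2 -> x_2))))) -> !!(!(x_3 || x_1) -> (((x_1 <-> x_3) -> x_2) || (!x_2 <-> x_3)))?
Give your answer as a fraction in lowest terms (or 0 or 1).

1

x_2 -> x_3 = 3/5 -> 2/5 = 4/5
(x_2 -> x_3) || x_2 = 4/5 || 3/5 = 4/5
x_3 -> x_2 = 2/5 -> 3/5 = 1
(x_3 -> x_2) || x_3 = 1 || 2/5 = 1
!((x_3 -> x_2) || x_3) = !1 = 0
!x_3 = !2/5 = 3/5
x_2 -> !x_3 = 3/5 -> 3/5 = 1
!((x_3 -> x_2) || x_3) -> (x_2 -> !x_3) = 0 -> 1 = 1
((x_2 -> x_3) || x_2) || (!((x_3 -> x_2) || x_3) -> (x_2 -> !x_3)) = 4/5 || 1 = 1
x_3 -> x_1 = 2/5 -> 1/5 = 4/5
x_2 || (x_3 -> x_1) = 3/5 || 4/5 = 4/5
x_3 || x_1 = 2/5 || 1/5 = 2/5
(x_2 || (x_3 -> x_1)) -> (x_3 || x_1) = 4/5 -> 2/5 = 3/5
!x_2 = !3/5 = 2/5
!x_2 || x_1 = 2/5 || 1/5 = 2/5
!x_3 = !2/5 = 3/5
!x_3 = !2/5 = 3/5
!x_3 <-> !x_3 = 3/5 <-> 3/5 = 1
(!x_2 || x_1) || (!x_3 <-> !x_3) = 2/5 || 1 = 1
!x_1 = !1/5 = 4/5
!!x_1 = !4/5 = 1/5
!x_2 = !3/5 = 2/5
!x_2 -> x_2 = 2/5 -> 3/5 = 1
!!x_1 -> (!x_2 -> x_2) = 1/5 -> 1 = 1
((!x_2 || x_1) || (!x_3 <-> !x_3)) <-> (!!x_1 -> (!x_2 -> x_2)) = 1 <-> 1 = 1
((x_2 || (x_3 -> x_1)) -> (x_3 || x_1)) -> (((!x_2 || x_1) || (!x_3 <-> !x_3)) <-> (!!x_1 -> (!x_2 -> x_2))) = 3/5 -> 1 = 1
(((x_2 -> x_3) || x_2) || (!((x_3 -> x_2) || x_3) -> (x_2 -> !x_3))) -> (((x_2 || (x_3 -> x_1)) -> (x_3 || x_1)) -> (((!x_2 || x_1) || (!x_3 <-> !x_3)) <-> (!!x_1 -> (!x_2 -> x_2)))) = 1 -> 1 = 1
x_3 || x_1 = 2/5 || 1/5 = 2/5
!(x_3 || x_1) = !2/5 = 3/5
x_1 <-> x_3 = 1/5 <-> 2/5 = 4/5
(x_1 <-> x_3) -> x_2 = 4/5 -> 3/5 = 4/5
!x_2 = !3/5 = 2/5
!x_2 <-> x_3 = 2/5 <-> 2/5 = 1
((x_1 <-> x_3) -> x_2) || (!x_2 <-> x_3) = 4/5 || 1 = 1
!(x_3 || x_1) -> (((x_1 <-> x_3) -> x_2) || (!x_2 <-> x_3)) = 3/5 -> 1 = 1
!(!(x_3 || x_1) -> (((x_1 <-> x_3) -> x_2) || (!x_2 <-> x_3))) = !1 = 0
!!(!(x_3 || x_1) -> (((x_1 <-> x_3) -> x_2) || (!x_2 <-> x_3))) = !0 = 1
((((x_2 -> x_3) || x_2) || (!((x_3 -> x_2) || x_3) -> (x_2 -> !x_3))) -> (((x_2 || (x_3 -> x_1)) -> (x_3 || x_1)) -> (((!x_2 || x_1) || (!x_3 <-> !x_3)) <-> (!!x_1 -> (!x_2 -> x_2))))) -> !!(!(x_3 || x_1) -> (((x_1 <-> x_3) -> x_2) || (!x_2 <-> x_3))) = 1 -> 1 = 1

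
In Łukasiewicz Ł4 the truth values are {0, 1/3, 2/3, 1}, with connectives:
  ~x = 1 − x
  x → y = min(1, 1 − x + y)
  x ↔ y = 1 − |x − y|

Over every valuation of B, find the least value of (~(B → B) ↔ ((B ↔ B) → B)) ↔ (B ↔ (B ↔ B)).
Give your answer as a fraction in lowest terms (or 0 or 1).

0

Take B = 0:
B → B = 0 → 0 = 1
~(B → B) = ~1 = 0
B ↔ B = 0 ↔ 0 = 1
(B ↔ B) → B = 1 → 0 = 0
~(B → B) ↔ ((B ↔ B) → B) = 0 ↔ 0 = 1
B ↔ B = 0 ↔ 0 = 1
B ↔ (B ↔ B) = 0 ↔ 1 = 0
(~(B → B) ↔ ((B ↔ B) → B)) ↔ (B ↔ (B ↔ B)) = 1 ↔ 0 = 0
No assignment yields a value below 0, so this is the minimum.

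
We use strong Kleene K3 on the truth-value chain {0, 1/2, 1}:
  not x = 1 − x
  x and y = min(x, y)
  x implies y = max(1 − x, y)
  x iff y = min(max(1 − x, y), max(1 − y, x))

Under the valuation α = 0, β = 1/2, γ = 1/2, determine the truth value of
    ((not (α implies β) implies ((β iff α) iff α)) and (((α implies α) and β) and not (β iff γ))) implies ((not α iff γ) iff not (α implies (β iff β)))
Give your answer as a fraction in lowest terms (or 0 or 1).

α implies β = 0 implies 1/2 = 1
not (α implies β) = not 1 = 0
β iff α = 1/2 iff 0 = 1/2
(β iff α) iff α = 1/2 iff 0 = 1/2
not (α implies β) implies ((β iff α) iff α) = 0 implies 1/2 = 1
α implies α = 0 implies 0 = 1
(α implies α) and β = 1 and 1/2 = 1/2
β iff γ = 1/2 iff 1/2 = 1/2
not (β iff γ) = not 1/2 = 1/2
((α implies α) and β) and not (β iff γ) = 1/2 and 1/2 = 1/2
(not (α implies β) implies ((β iff α) iff α)) and (((α implies α) and β) and not (β iff γ)) = 1 and 1/2 = 1/2
not α = not 0 = 1
not α iff γ = 1 iff 1/2 = 1/2
β iff β = 1/2 iff 1/2 = 1/2
α implies (β iff β) = 0 implies 1/2 = 1
not (α implies (β iff β)) = not 1 = 0
(not α iff γ) iff not (α implies (β iff β)) = 1/2 iff 0 = 1/2
((not (α implies β) implies ((β iff α) iff α)) and (((α implies α) and β) and not (β iff γ))) implies ((not α iff γ) iff not (α implies (β iff β))) = 1/2 implies 1/2 = 1/2

1/2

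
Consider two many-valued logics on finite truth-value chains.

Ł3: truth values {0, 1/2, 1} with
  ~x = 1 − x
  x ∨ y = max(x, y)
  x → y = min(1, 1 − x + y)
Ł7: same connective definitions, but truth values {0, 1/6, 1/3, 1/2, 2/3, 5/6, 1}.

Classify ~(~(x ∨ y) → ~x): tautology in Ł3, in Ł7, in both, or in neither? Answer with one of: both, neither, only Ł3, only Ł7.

In Ł3: at x = 0, y = 0 the value is 0 — not a tautology.
In Ł7: at x = 0, y = 0 the value is 0 — not a tautology.

neither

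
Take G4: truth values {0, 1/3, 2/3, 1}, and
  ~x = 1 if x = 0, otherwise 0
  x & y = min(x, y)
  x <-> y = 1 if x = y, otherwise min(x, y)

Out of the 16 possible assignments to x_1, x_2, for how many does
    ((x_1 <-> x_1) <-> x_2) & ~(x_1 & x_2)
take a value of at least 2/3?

x_1 = 0, x_2 = 0 ↦ 0  <
x_1 = 0, x_2 = 1/3 ↦ 1/3  <
x_1 = 0, x_2 = 2/3 ↦ 2/3  ≥
x_1 = 0, x_2 = 1 ↦ 1  ≥
x_1 = 1/3, x_2 = 0 ↦ 0  <
x_1 = 1/3, x_2 = 1/3 ↦ 0  <
x_1 = 1/3, x_2 = 2/3 ↦ 0  <
x_1 = 1/3, x_2 = 1 ↦ 0  <
x_1 = 2/3, x_2 = 0 ↦ 0  <
x_1 = 2/3, x_2 = 1/3 ↦ 0  <
x_1 = 2/3, x_2 = 2/3 ↦ 0  <
x_1 = 2/3, x_2 = 1 ↦ 0  <
x_1 = 1, x_2 = 0 ↦ 0  <
x_1 = 1, x_2 = 1/3 ↦ 0  <
x_1 = 1, x_2 = 2/3 ↦ 0  <
x_1 = 1, x_2 = 1 ↦ 0  <
So 2 of the 16 assignments meet the threshold.

2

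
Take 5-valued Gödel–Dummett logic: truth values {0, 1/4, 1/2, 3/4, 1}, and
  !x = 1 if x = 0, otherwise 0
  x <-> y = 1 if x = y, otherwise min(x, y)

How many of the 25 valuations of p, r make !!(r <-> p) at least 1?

17

value 1: 17 assignments (counts)
value 0: 8 assignments
So 17 of the 25 assignments meet the threshold.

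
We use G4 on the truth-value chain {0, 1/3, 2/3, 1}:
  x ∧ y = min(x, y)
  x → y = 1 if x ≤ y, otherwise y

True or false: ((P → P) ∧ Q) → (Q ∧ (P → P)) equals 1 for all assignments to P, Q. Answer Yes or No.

Yes

P = 0, Q = 0 ↦ 1
P = 0, Q = 1/3 ↦ 1
P = 0, Q = 2/3 ↦ 1
P = 0, Q = 1 ↦ 1
P = 1/3, Q = 0 ↦ 1
P = 1/3, Q = 1/3 ↦ 1
P = 1/3, Q = 2/3 ↦ 1
P = 1/3, Q = 1 ↦ 1
P = 2/3, Q = 0 ↦ 1
P = 2/3, Q = 1/3 ↦ 1
P = 2/3, Q = 2/3 ↦ 1
P = 2/3, Q = 1 ↦ 1
P = 1, Q = 0 ↦ 1
P = 1, Q = 1/3 ↦ 1
P = 1, Q = 2/3 ↦ 1
P = 1, Q = 1 ↦ 1
Every assignment gives a value ≥ 1.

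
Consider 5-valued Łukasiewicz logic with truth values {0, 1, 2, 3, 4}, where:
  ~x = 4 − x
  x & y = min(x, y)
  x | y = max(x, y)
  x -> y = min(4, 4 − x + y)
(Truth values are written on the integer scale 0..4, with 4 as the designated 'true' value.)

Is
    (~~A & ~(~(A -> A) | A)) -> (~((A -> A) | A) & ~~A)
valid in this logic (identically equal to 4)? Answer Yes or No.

Counterexample: take A = 1.
~A = ~1 = 3
~~A = ~3 = 1
A -> A = 1 -> 1 = 4
~(A -> A) = ~4 = 0
~(A -> A) | A = 0 | 1 = 1
~(~(A -> A) | A) = ~1 = 3
~~A & ~(~(A -> A) | A) = 1 & 3 = 1
A -> A = 1 -> 1 = 4
(A -> A) | A = 4 | 1 = 4
~((A -> A) | A) = ~4 = 0
~A = ~1 = 3
~~A = ~3 = 1
~((A -> A) | A) & ~~A = 0 & 1 = 0
(~~A & ~(~(A -> A) | A)) -> (~((A -> A) | A) & ~~A) = 1 -> 0 = 3
This gives 3 ≠ 4.

No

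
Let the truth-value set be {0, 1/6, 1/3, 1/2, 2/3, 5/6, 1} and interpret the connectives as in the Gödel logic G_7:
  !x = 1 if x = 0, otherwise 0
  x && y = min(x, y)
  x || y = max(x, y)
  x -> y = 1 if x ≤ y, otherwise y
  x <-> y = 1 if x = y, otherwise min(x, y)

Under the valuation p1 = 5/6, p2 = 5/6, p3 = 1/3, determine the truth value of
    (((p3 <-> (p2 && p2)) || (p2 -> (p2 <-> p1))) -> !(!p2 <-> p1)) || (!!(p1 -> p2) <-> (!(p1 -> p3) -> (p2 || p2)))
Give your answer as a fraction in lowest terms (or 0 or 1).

p2 && p2 = 5/6 && 5/6 = 5/6
p3 <-> (p2 && p2) = 1/3 <-> 5/6 = 1/3
p2 <-> p1 = 5/6 <-> 5/6 = 1
p2 -> (p2 <-> p1) = 5/6 -> 1 = 1
(p3 <-> (p2 && p2)) || (p2 -> (p2 <-> p1)) = 1/3 || 1 = 1
!p2 = !5/6 = 0
!p2 <-> p1 = 0 <-> 5/6 = 0
!(!p2 <-> p1) = !0 = 1
((p3 <-> (p2 && p2)) || (p2 -> (p2 <-> p1))) -> !(!p2 <-> p1) = 1 -> 1 = 1
p1 -> p2 = 5/6 -> 5/6 = 1
!(p1 -> p2) = !1 = 0
!!(p1 -> p2) = !0 = 1
p1 -> p3 = 5/6 -> 1/3 = 1/3
!(p1 -> p3) = !1/3 = 0
p2 || p2 = 5/6 || 5/6 = 5/6
!(p1 -> p3) -> (p2 || p2) = 0 -> 5/6 = 1
!!(p1 -> p2) <-> (!(p1 -> p3) -> (p2 || p2)) = 1 <-> 1 = 1
(((p3 <-> (p2 && p2)) || (p2 -> (p2 <-> p1))) -> !(!p2 <-> p1)) || (!!(p1 -> p2) <-> (!(p1 -> p3) -> (p2 || p2))) = 1 || 1 = 1

1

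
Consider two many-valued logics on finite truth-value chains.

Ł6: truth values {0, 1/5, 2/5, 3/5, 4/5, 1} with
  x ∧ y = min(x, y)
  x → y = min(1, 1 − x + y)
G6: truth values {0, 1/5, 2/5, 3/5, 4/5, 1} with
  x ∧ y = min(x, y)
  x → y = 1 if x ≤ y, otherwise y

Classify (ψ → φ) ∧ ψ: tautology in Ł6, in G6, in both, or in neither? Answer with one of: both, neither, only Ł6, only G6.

neither

In Ł6: at φ = 0, ψ = 0 the value is 0 — not a tautology.
In G6: at φ = 0, ψ = 0 the value is 0 — not a tautology.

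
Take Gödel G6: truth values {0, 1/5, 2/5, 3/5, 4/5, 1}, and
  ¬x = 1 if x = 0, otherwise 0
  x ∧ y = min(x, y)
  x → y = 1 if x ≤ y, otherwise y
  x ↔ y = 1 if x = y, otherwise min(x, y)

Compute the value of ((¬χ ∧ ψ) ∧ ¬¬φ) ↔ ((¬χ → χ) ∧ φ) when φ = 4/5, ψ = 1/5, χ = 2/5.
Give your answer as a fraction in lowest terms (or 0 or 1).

0

¬χ = ¬2/5 = 0
¬χ ∧ ψ = 0 ∧ 1/5 = 0
¬φ = ¬4/5 = 0
¬¬φ = ¬0 = 1
(¬χ ∧ ψ) ∧ ¬¬φ = 0 ∧ 1 = 0
¬χ = ¬2/5 = 0
¬χ → χ = 0 → 2/5 = 1
(¬χ → χ) ∧ φ = 1 ∧ 4/5 = 4/5
((¬χ ∧ ψ) ∧ ¬¬φ) ↔ ((¬χ → χ) ∧ φ) = 0 ↔ 4/5 = 0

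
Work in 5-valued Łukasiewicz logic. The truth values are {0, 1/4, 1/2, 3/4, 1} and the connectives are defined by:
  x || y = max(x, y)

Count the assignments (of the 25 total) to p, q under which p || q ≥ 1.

9

value 1: 9 assignments (counts)
value 3/4: 7 assignments
value 1/2: 5 assignments
value 1/4: 3 assignments
value 0: 1 assignment
So 9 of the 25 assignments meet the threshold.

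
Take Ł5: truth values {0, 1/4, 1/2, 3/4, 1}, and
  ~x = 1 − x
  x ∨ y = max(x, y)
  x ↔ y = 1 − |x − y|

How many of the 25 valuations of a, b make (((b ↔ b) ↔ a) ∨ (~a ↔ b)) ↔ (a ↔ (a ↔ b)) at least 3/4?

value 1: 9 assignments (counts)
value 3/4: 10 assignments (counts)
value 1/2: 4 assignments
value 1/4: 1 assignment
value 0: 1 assignment
So 19 of the 25 assignments meet the threshold.

19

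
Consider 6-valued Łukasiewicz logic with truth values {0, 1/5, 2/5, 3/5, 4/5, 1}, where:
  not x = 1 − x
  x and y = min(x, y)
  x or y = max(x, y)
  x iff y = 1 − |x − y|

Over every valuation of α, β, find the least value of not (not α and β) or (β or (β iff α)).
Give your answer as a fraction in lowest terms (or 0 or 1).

Take α = 0, β = 2/5:
not α = not 0 = 1
not α and β = 1 and 2/5 = 2/5
not (not α and β) = not 2/5 = 3/5
β iff α = 2/5 iff 0 = 3/5
β or (β iff α) = 2/5 or 3/5 = 3/5
not (not α and β) or (β or (β iff α)) = 3/5 or 3/5 = 3/5
No assignment yields a value below 3/5, so this is the minimum.

3/5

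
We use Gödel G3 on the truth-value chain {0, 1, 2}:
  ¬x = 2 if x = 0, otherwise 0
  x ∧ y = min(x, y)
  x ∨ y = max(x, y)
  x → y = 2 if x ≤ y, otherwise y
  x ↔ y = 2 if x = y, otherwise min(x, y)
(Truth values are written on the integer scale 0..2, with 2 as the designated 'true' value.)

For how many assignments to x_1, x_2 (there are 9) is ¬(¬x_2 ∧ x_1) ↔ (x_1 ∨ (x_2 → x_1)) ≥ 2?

4

x_1 = 0, x_2 = 0 ↦ 2  ≥
x_1 = 0, x_2 = 1 ↦ 0  <
x_1 = 0, x_2 = 2 ↦ 0  <
x_1 = 1, x_2 = 0 ↦ 0  <
x_1 = 1, x_2 = 1 ↦ 2  ≥
x_1 = 1, x_2 = 2 ↦ 1  <
x_1 = 2, x_2 = 0 ↦ 0  <
x_1 = 2, x_2 = 1 ↦ 2  ≥
x_1 = 2, x_2 = 2 ↦ 2  ≥
So 4 of the 9 assignments meet the threshold.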